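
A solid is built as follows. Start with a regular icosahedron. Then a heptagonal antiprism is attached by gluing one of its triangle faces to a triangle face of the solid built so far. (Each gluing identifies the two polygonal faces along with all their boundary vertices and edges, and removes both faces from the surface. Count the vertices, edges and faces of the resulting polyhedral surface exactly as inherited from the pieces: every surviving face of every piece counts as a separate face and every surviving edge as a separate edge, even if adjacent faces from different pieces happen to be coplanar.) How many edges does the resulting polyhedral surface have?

A regular icosahedron: V=12, E=30, F=20.
Attach a heptagonal antiprism (V=14, E=28, F=16) along a 3-gon: merge 3 vertices and 3 edges, delete both glued faces → V=23, E=55, F=34.
Check: V − E + F = 23 − 55 + 34 = 2.

55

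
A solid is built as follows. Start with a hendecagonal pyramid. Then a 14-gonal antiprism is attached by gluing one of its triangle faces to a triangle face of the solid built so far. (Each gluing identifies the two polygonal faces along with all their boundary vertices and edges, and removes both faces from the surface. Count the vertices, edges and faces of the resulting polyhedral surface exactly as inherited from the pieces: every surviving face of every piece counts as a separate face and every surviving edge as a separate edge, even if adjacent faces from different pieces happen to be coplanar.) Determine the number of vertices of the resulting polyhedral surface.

37

A hendecagonal pyramid: V=12, E=22, F=12.
Attach a 14-gonal antiprism (V=28, E=56, F=30) along a 3-gon: merge 3 vertices and 3 edges, delete both glued faces → V=37, E=75, F=40.
Check: V − E + F = 37 − 75 + 40 = 2.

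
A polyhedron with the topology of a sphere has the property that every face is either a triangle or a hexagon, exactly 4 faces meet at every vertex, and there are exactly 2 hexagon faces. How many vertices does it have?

Let x be the number of triangles; then F = 2 + x.
Edge–face incidences: 2E = 6·2 + 3·x = 12 + 3x.
Every vertex has degree 4, so 4V = 2E.
Euler: V − E + F = 2 ⇒ (2E)/4 − E + (2 + x) = 2.
Multiply by 8: 2·(2E) − 4·(2E) + 8·(2 + x) = 16, i.e. 16 + 8x − 2·(12 + 3x) = 16.
Collecting terms: 2x − 8 = 16, so 2x = 24, so x = 12.
Then 2E = 12 + 3·12 = 48, so E = 24, V = 2E/4 = 12, F = 2 + 12 = 14.

12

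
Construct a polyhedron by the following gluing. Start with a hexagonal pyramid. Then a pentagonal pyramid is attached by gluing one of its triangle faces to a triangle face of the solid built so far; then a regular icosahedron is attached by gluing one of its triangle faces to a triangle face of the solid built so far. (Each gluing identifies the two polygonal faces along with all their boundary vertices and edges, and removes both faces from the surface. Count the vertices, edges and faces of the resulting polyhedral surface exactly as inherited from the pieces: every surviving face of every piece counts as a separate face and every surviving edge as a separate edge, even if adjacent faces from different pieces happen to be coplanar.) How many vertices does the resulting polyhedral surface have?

A hexagonal pyramid: V=7, E=12, F=7.
Attach a pentagonal pyramid (V=6, E=10, F=6) along a 3-gon: merge 3 vertices and 3 edges, delete both glued faces → V=10, E=19, F=11.
Attach a regular icosahedron (V=12, E=30, F=20) along a 3-gon: merge 3 vertices and 3 edges, delete both glued faces → V=19, E=46, F=29.
Check: V − E + F = 19 − 46 + 29 = 2.

19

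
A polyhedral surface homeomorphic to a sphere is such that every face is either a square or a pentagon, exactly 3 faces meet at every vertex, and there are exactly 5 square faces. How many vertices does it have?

Let x be the number of pentagons; then F = 5 + x.
Edge–face incidences: 2E = 4·5 + 5·x = 20 + 5x.
Every vertex has degree 3, so 3V = 2E.
Euler: V − E + F = 2 ⇒ (2E)/3 − E + (5 + x) = 2.
Multiply by 6: 2·(2E) − 3·(2E) + 6·(5 + x) = 12, i.e. 30 + 6x − (20 + 5x) = 12.
Collecting terms: x + 10 = 12, so x = 2.
Then 2E = 20 + 5·2 = 30, so E = 15, V = 2E/3 = 10, F = 5 + 2 = 7.

10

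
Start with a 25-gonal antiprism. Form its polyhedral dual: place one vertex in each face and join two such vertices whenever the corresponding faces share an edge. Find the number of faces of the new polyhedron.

50

The base solid has V = 50, E = 100, F = 52.
The dual swaps V and F and preserves E: V′ = F = 52, E′ = E = 100, F′ = V = 50.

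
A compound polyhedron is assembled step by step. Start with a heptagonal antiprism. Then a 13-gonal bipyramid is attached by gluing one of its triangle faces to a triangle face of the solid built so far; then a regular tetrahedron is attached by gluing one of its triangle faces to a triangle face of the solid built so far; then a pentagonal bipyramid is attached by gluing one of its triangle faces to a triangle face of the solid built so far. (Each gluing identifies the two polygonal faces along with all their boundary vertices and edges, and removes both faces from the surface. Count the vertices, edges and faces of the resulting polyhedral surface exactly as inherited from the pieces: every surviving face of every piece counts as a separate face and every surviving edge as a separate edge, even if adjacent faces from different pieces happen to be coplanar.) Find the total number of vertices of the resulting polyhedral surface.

31

A heptagonal antiprism: V=14, E=28, F=16.
Attach a 13-gonal bipyramid (V=15, E=39, F=26) along a 3-gon: merge 3 vertices and 3 edges, delete both glued faces → V=26, E=64, F=40.
Attach a regular tetrahedron (V=4, E=6, F=4) along a 3-gon: merge 3 vertices and 3 edges, delete both glued faces → V=27, E=67, F=42.
Attach a pentagonal bipyramid (V=7, E=15, F=10) along a 3-gon: merge 3 vertices and 3 edges, delete both glued faces → V=31, E=79, F=50.
Check: V − E + F = 31 − 79 + 50 = 2.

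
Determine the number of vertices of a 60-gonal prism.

120

A prism on an n-gon has two n-gon bases and n rectangular sides: V = 2·60 = 120, E = 3·60 = 180, F = 60 + 2 = 62.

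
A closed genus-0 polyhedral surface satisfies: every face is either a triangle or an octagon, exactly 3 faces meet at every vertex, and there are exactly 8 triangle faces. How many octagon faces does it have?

Let x be the number of octagons; then F = 8 + x.
Edge–face incidences: 2E = 3·8 + 8·x = 24 + 8x.
Every vertex has degree 3, so 3V = 2E.
Euler: V − E + F = 2 ⇒ (2E)/3 − E + (8 + x) = 2.
Multiply by 6: 2·(2E) − 3·(2E) + 6·(8 + x) = 12, i.e. 48 + 6x − (24 + 8x) = 12.
Collecting terms: −2x + 24 = 12, so −2x = −12, so x = 6.
Then 2E = 24 + 8·6 = 72, so E = 36, V = 2E/3 = 24, F = 8 + 6 = 14.

6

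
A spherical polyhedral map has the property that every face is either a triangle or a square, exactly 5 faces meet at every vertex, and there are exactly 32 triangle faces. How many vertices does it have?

Let x be the number of squares; then F = 32 + x.
Edge–face incidences: 2E = 3·32 + 4·x = 96 + 4x.
Every vertex has degree 5, so 5V = 2E.
Euler: V − E + F = 2 ⇒ (2E)/5 − E + (32 + x) = 2.
Multiply by 10: 2·(2E) − 5·(2E) + 10·(32 + x) = 20, i.e. 320 + 10x − 3·(96 + 4x) = 20.
Collecting terms: −2x + 32 = 20, so −2x = −12, so x = 6.
Then 2E = 96 + 4·6 = 120, so E = 60, V = 2E/5 = 24, F = 32 + 6 = 38.

24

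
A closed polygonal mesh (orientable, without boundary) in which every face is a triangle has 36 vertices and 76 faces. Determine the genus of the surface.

Every face is a triangle, so 2E = 3·76 = 228, giving E = 114.
χ = V − E + F = 36 − 114 + 76 = -2.
For a closed orientable surface χ = 2 − 2g, so g = (2 − (-2))/2 = 2.

2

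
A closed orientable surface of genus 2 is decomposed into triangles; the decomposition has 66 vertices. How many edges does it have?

χ = 2 − 2·2 = -2, and every face is a triangle so 3F = 2E.
V − E + F = -2 with E = 3F/2 gives 66 − (3/2 − 1)·F = -2, so F = 136 and E = 204.

204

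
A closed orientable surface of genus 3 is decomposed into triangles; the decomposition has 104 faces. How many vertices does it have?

48

χ = 2 − 2·3 = -4, and every face is a triangle so 3F = 2E.
E = 3·104/2 = 156. Then V = -4 + E − F = -4 + 156 − 104 = 48.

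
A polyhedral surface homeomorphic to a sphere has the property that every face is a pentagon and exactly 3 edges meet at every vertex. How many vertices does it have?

20

Each face has 5 edges and each edge borders two faces, so 2E = 5F.
Each vertex has degree 3, so 3V = 2E and hence V = 5F/3.
Euler: V − E + F = 2 ⇒ (5F/3) − (5F/2) + F = 2.
Multiply by 6: (10 − 15 + 6)F = 12, i.e. 1F = 12.
So F = 12, E = 5·12/2 = 30, V = 5·12/3 = 20.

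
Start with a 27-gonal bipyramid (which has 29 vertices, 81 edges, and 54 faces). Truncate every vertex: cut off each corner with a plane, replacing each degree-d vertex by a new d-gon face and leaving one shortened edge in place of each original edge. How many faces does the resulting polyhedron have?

Truncation replaces each original edge-end by a new vertex, so V′ = 2E = 162.
Each original edge survives, and each old vertex of degree d contributes d new edges; summing degrees gives Σd = 2E, so E′ = E + 2E = 3E = 243.
Each original face survives and each original vertex becomes one new face: F′ = F + V = 83.

83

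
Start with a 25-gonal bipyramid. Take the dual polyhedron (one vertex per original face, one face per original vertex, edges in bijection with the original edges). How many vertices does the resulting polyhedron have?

50

The base solid has V = 27, E = 75, F = 50.
The dual swaps V and F and preserves E: V′ = F = 50, E′ = E = 75, F′ = V = 27.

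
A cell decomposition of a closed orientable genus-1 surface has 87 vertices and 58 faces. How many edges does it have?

For a closed orientable surface of genus 1, χ = 2 − 2·1 = 0.
E = V + F − (0) = 87 + 58 − (0) = 145.

145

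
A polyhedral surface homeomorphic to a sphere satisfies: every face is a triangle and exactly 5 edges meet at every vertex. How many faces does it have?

Each face has 3 edges and each edge borders two faces, so 2E = 3F.
Each vertex has degree 5, so 5V = 2E and hence V = 3F/5.
Euler: V − E + F = 2 ⇒ (3F/5) − (3F/2) + F = 2.
Multiply by 10: (6 − 15 + 10)F = 20, i.e. 1F = 20.
So F = 20, E = 3·20/2 = 30, V = 3·20/5 = 12.

20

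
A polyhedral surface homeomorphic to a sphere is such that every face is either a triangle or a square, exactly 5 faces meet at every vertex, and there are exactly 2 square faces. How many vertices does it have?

16

Let x be the number of triangles; then F = 2 + x.
Edge–face incidences: 2E = 4·2 + 3·x = 8 + 3x.
Every vertex has degree 5, so 5V = 2E.
Euler: V − E + F = 2 ⇒ (2E)/5 − E + (2 + x) = 2.
Multiply by 10: 2·(2E) − 5·(2E) + 10·(2 + x) = 20, i.e. 20 + 10x − 3·(8 + 3x) = 20.
Collecting terms: x − 4 = 20, so x = 24.
Then 2E = 8 + 3·24 = 80, so E = 40, V = 2E/5 = 16, F = 2 + 24 = 26.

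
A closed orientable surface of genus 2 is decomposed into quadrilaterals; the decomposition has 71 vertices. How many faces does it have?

73

χ = 2 − 2·2 = -2, and every face is a square so 4F = 2E.
V − E + F = -2 with E = 4F/2 gives 71 − (4/2 − 1)·F = -2, so F = 73 and E = 146.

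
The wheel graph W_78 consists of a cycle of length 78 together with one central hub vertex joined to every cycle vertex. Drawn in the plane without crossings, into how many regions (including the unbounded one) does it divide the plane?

79

W_78 has V = 78 + 1 = 79 vertices and E = 2·78 = 156 edges.
By Euler's formula F = 2 − V + E = 2 − 79 + 156 = 79.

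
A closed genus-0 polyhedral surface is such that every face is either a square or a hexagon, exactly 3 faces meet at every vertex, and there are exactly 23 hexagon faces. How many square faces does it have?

Let x be the number of squares; then F = 23 + x.
Edge–face incidences: 2E = 6·23 + 4·x = 138 + 4x.
Every vertex has degree 3, so 3V = 2E.
Euler: V − E + F = 2 ⇒ (2E)/3 − E + (23 + x) = 2.
Multiply by 6: 2·(2E) − 3·(2E) + 6·(23 + x) = 12, i.e. 138 + 6x − (138 + 4x) = 12.
Collecting terms: 2x = 12, so x = 6.
Then 2E = 138 + 4·6 = 162, so E = 81, V = 2E/3 = 54, F = 23 + 6 = 29.

6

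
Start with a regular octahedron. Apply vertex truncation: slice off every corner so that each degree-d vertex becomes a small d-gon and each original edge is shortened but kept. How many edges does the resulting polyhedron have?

The base solid has V = 6, E = 12, F = 8.
Truncation replaces each original edge-end by a new vertex, so V′ = 2E = 24.
Each original edge survives, and each old vertex of degree d contributes d new edges; summing degrees gives Σd = 2E, so E′ = E + 2E = 3E = 36.
Each original face survives and each original vertex becomes one new face: F′ = F + V = 14.

36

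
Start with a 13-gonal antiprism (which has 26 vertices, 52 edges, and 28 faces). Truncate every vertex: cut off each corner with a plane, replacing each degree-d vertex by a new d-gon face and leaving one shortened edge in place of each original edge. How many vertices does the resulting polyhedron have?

104

Truncation replaces each original edge-end by a new vertex, so V′ = 2E = 104.
Each original edge survives, and each old vertex of degree d contributes d new edges; summing degrees gives Σd = 2E, so E′ = E + 2E = 3E = 156.
Each original face survives and each original vertex becomes one new face: F′ = F + V = 54.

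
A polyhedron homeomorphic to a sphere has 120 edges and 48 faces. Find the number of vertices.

Here V − E + F = 2.
V = 2 + E − F = 2 + 120 − 48 = 74.

74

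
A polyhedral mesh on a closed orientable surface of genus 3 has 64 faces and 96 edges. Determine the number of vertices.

For a closed orientable surface of genus 3, χ = 2 − 2·3 = -4.
V = -4 + E − F = -4 + 96 − 64 = 28.

28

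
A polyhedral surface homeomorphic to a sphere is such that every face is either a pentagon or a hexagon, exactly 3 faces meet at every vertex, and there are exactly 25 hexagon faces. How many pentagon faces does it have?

Let x be the number of pentagons; then F = 25 + x.
Edge–face incidences: 2E = 6·25 + 5·x = 150 + 5x.
Every vertex has degree 3, so 3V = 2E.
Euler: V − E + F = 2 ⇒ (2E)/3 − E + (25 + x) = 2.
Multiply by 6: 2·(2E) − 3·(2E) + 6·(25 + x) = 12, i.e. 150 + 6x − (150 + 5x) = 12.
Collecting terms: x = 12.
Then 2E = 150 + 5·12 = 210, so E = 105, V = 2E/3 = 70, F = 25 + 12 = 37.

12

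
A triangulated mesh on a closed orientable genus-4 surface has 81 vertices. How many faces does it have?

174

χ = 2 − 2·4 = -6, and every face is a triangle so 3F = 2E.
V − E + F = -6 with E = 3F/2 gives 81 − (3/2 − 1)·F = -6, so F = 174 and E = 261.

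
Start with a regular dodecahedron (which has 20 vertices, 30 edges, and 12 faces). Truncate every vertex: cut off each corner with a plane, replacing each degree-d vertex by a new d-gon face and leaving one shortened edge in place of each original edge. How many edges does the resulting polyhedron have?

Truncation replaces each original edge-end by a new vertex, so V′ = 2E = 60.
Each original edge survives, and each old vertex of degree d contributes d new edges; summing degrees gives Σd = 2E, so E′ = E + 2E = 3E = 90.
Each original face survives and each original vertex becomes one new face: F′ = F + V = 32.

90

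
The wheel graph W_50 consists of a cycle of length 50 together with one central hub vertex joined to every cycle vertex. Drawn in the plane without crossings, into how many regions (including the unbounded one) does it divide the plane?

51

W_50 has V = 50 + 1 = 51 vertices and E = 2·50 = 100 edges.
By Euler's formula F = 2 − V + E = 2 − 51 + 100 = 51.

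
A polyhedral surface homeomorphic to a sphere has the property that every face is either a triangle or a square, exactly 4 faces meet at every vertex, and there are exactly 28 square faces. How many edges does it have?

68

Let x be the number of triangles; then F = 28 + x.
Edge–face incidences: 2E = 4·28 + 3·x = 112 + 3x.
Every vertex has degree 4, so 4V = 2E.
Euler: V − E + F = 2 ⇒ (2E)/4 − E + (28 + x) = 2.
Multiply by 8: 2·(2E) − 4·(2E) + 8·(28 + x) = 16, i.e. 224 + 8x − 2·(112 + 3x) = 16.
Collecting terms: 2x = 16, so x = 8.
Then 2E = 112 + 3·8 = 136, so E = 68, V = 2E/4 = 34, F = 28 + 8 = 36.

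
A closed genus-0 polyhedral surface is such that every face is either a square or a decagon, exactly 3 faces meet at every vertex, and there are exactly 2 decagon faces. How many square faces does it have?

10

Let x be the number of squares; then F = 2 + x.
Edge–face incidences: 2E = 10·2 + 4·x = 20 + 4x.
Every vertex has degree 3, so 3V = 2E.
Euler: V − E + F = 2 ⇒ (2E)/3 − E + (2 + x) = 2.
Multiply by 6: 2·(2E) − 3·(2E) + 6·(2 + x) = 12, i.e. 12 + 6x − (20 + 4x) = 12.
Collecting terms: 2x − 8 = 12, so 2x = 20, so x = 10.
Then 2E = 20 + 4·10 = 60, so E = 30, V = 2E/3 = 20, F = 2 + 10 = 12.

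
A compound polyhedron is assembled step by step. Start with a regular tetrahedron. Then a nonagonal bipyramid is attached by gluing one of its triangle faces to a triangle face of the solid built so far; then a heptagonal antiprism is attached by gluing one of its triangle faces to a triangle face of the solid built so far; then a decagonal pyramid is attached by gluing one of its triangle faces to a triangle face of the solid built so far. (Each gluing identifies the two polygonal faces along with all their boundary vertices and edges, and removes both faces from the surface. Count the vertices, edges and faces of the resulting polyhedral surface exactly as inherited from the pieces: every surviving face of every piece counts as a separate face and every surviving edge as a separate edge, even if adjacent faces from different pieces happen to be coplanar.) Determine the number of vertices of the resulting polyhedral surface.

31

A regular tetrahedron: V=4, E=6, F=4.
Attach a nonagonal bipyramid (V=11, E=27, F=18) along a 3-gon: merge 3 vertices and 3 edges, delete both glued faces → V=12, E=30, F=20.
Attach a heptagonal antiprism (V=14, E=28, F=16) along a 3-gon: merge 3 vertices and 3 edges, delete both glued faces → V=23, E=55, F=34.
Attach a decagonal pyramid (V=11, E=20, F=11) along a 3-gon: merge 3 vertices and 3 edges, delete both glued faces → V=31, E=72, F=43.
Check: V − E + F = 31 − 72 + 43 = 2.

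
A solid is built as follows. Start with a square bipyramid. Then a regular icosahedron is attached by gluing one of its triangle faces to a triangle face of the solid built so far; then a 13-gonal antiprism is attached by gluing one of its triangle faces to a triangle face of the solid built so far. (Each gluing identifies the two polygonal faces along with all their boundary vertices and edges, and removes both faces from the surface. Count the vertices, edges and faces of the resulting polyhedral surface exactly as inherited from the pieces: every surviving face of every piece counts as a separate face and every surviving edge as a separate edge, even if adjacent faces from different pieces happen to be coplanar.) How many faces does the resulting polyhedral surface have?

A square bipyramid: V=6, E=12, F=8.
Attach a regular icosahedron (V=12, E=30, F=20) along a 3-gon: merge 3 vertices and 3 edges, delete both glued faces → V=15, E=39, F=26.
Attach a 13-gonal antiprism (V=26, E=52, F=28) along a 3-gon: merge 3 vertices and 3 edges, delete both glued faces → V=38, E=88, F=52.
Check: V − E + F = 38 − 88 + 52 = 2.

52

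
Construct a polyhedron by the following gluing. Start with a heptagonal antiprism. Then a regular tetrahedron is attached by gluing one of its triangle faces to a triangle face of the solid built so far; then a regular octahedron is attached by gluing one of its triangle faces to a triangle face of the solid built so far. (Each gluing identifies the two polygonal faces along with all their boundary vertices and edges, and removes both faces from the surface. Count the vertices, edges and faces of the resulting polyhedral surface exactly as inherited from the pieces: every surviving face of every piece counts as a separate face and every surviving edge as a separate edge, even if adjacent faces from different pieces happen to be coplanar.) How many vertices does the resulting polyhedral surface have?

18

A heptagonal antiprism: V=14, E=28, F=16.
Attach a regular tetrahedron (V=4, E=6, F=4) along a 3-gon: merge 3 vertices and 3 edges, delete both glued faces → V=15, E=31, F=18.
Attach a regular octahedron (V=6, E=12, F=8) along a 3-gon: merge 3 vertices and 3 edges, delete both glued faces → V=18, E=40, F=24.
Check: V − E + F = 18 − 40 + 24 = 2.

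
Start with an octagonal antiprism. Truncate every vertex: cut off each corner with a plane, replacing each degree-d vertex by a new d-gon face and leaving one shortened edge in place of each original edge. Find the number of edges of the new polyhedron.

96

The base solid has V = 16, E = 32, F = 18.
Truncation replaces each original edge-end by a new vertex, so V′ = 2E = 64.
Each original edge survives, and each old vertex of degree d contributes d new edges; summing degrees gives Σd = 2E, so E′ = E + 2E = 3E = 96.
Each original face survives and each original vertex becomes one new face: F′ = F + V = 34.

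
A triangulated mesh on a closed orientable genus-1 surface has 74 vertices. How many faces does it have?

148

χ = 2 − 2·1 = 0, and every face is a triangle so 3F = 2E.
V − E + F = 0 with E = 3F/2 gives 74 − (3/2 − 1)·F = 0, so F = 148 and E = 222.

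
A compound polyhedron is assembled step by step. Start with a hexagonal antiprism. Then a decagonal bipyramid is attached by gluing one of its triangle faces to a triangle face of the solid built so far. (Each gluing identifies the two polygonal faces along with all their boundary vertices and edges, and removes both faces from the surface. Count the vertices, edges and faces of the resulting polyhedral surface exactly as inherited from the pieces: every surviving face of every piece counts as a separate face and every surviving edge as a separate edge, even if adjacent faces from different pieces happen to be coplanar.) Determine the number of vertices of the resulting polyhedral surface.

A hexagonal antiprism: V=12, E=24, F=14.
Attach a decagonal bipyramid (V=12, E=30, F=20) along a 3-gon: merge 3 vertices and 3 edges, delete both glued faces → V=21, E=51, F=32.
Check: V − E + F = 21 − 51 + 32 = 2.

21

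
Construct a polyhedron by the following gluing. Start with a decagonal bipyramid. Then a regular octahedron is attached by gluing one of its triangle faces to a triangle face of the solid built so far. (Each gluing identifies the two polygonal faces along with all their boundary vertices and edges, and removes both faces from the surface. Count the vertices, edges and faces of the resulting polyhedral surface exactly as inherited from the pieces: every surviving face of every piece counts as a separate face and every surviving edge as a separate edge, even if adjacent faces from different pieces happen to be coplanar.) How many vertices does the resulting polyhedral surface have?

A decagonal bipyramid: V=12, E=30, F=20.
Attach a regular octahedron (V=6, E=12, F=8) along a 3-gon: merge 3 vertices and 3 edges, delete both glued faces → V=15, E=39, F=26.
Check: V − E + F = 15 − 39 + 26 = 2.

15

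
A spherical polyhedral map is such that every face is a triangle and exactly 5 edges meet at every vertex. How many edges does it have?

Each face has 3 edges and each edge borders two faces, so 2E = 3F.
Each vertex has degree 5, so 5V = 2E and hence V = 3F/5.
Euler: V − E + F = 2 ⇒ (3F/5) − (3F/2) + F = 2.
Multiply by 10: (6 − 15 + 10)F = 20, i.e. 1F = 20.
So F = 20, E = 3·20/2 = 30, V = 3·20/5 = 12.

30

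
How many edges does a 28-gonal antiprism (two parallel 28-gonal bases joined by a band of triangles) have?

An antiprism on an n-gon has two n-gon caps and 2n triangles: V = 2·28 = 56, E = 4·28 = 112, F = 2·28 + 2 = 58.

112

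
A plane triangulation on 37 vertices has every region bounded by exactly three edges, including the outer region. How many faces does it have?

70

In a plane triangulation 3F = 2E and V − E + F = 2, so F = 2V − 4 = 2·37 − 4 = 70.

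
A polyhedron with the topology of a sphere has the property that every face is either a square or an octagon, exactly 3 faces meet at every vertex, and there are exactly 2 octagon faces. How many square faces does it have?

8

Let x be the number of squares; then F = 2 + x.
Edge–face incidences: 2E = 8·2 + 4·x = 16 + 4x.
Every vertex has degree 3, so 3V = 2E.
Euler: V − E + F = 2 ⇒ (2E)/3 − E + (2 + x) = 2.
Multiply by 6: 2·(2E) − 3·(2E) + 6·(2 + x) = 12, i.e. 12 + 6x − (16 + 4x) = 12.
Collecting terms: 2x − 4 = 12, so 2x = 16, so x = 8.
Then 2E = 16 + 4·8 = 48, so E = 24, V = 2E/3 = 16, F = 2 + 8 = 10.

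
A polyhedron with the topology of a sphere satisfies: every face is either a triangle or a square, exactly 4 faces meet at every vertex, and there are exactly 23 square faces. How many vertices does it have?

29

Let x be the number of triangles; then F = 23 + x.
Edge–face incidences: 2E = 4·23 + 3·x = 92 + 3x.
Every vertex has degree 4, so 4V = 2E.
Euler: V − E + F = 2 ⇒ (2E)/4 − E + (23 + x) = 2.
Multiply by 8: 2·(2E) − 4·(2E) + 8·(23 + x) = 16, i.e. 184 + 8x − 2·(92 + 3x) = 16.
Collecting terms: 2x = 16, so x = 8.
Then 2E = 92 + 3·8 = 116, so E = 58, V = 2E/4 = 29, F = 23 + 8 = 31.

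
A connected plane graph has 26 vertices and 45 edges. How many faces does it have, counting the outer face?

Euler's formula for a connected plane graph: V − E + F = 2, so F = 2 − 26 + 45 = 21.

21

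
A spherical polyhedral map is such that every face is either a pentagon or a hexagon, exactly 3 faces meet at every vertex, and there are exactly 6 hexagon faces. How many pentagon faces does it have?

12

Let x be the number of pentagons; then F = 6 + x.
Edge–face incidences: 2E = 6·6 + 5·x = 36 + 5x.
Every vertex has degree 3, so 3V = 2E.
Euler: V − E + F = 2 ⇒ (2E)/3 − E + (6 + x) = 2.
Multiply by 6: 2·(2E) − 3·(2E) + 6·(6 + x) = 12, i.e. 36 + 6x − (36 + 5x) = 12.
Collecting terms: x = 12.
Then 2E = 36 + 5·12 = 96, so E = 48, V = 2E/3 = 32, F = 6 + 12 = 18.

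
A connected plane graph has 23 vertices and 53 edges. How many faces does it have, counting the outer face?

Euler's formula for a connected plane graph: V − E + F = 2, so F = 2 − 23 + 53 = 32.

32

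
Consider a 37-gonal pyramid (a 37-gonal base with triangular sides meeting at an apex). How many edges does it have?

74

A pyramid on an n-gon base has one n-gon and n triangles: V = 37 + 1 = 38, E = 2·37 = 74, F = 37 + 1 = 38.
Check: V − E + F = 38 − 74 + 38 = 2.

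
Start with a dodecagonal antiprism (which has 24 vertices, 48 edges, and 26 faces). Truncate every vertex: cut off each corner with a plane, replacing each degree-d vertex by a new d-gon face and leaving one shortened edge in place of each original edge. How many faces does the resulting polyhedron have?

50

Truncation replaces each original edge-end by a new vertex, so V′ = 2E = 96.
Each original edge survives, and each old vertex of degree d contributes d new edges; summing degrees gives Σd = 2E, so E′ = E + 2E = 3E = 144.
Each original face survives and each original vertex becomes one new face: F′ = F + V = 50.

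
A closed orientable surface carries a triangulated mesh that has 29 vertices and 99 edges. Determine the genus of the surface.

3

Every face is a triangle and each edge borders two faces, so 3F = 2·99, giving F = 66.
χ = V − E + F = 29 − 99 + 66 = -4.
For a closed orientable surface χ = 2 − 2g, so g = (2 − (-4))/2 = 3.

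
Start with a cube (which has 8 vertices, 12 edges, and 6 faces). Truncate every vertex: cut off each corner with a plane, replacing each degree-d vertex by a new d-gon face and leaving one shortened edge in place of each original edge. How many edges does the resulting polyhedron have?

36

Truncation replaces each original edge-end by a new vertex, so V′ = 2E = 24.
Each original edge survives, and each old vertex of degree d contributes d new edges; summing degrees gives Σd = 2E, so E′ = E + 2E = 3E = 36.
Each original face survives and each original vertex becomes one new face: F′ = F + V = 14.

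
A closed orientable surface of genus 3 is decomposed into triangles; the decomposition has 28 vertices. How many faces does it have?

64

χ = 2 − 2·3 = -4, and every face is a triangle so 3F = 2E.
V − E + F = -4 with E = 3F/2 gives 28 − (3/2 − 1)·F = -4, so F = 64 and E = 96.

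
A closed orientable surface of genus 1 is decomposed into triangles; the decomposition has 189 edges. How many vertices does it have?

χ = 2 − 2·1 = 0, and every face is a triangle so 3F = 2E.
F = 2E/3 = 126. Then V = 0 + E − F = 0 + 189 − 126 = 63.

63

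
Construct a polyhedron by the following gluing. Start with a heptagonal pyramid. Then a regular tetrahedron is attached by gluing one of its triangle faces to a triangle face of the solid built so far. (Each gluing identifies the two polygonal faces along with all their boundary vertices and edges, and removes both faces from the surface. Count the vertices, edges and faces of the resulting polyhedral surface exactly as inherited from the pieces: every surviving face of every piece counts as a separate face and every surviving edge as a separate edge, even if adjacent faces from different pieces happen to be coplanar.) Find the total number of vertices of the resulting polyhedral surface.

A heptagonal pyramid: V=8, E=14, F=8.
Attach a regular tetrahedron (V=4, E=6, F=4) along a 3-gon: merge 3 vertices and 3 edges, delete both glued faces → V=9, E=17, F=10.
Check: V − E + F = 9 − 17 + 10 = 2.

9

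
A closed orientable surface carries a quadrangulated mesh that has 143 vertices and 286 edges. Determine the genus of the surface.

1

Every face is a square and each edge borders two faces, so 4F = 2·286, giving F = 143.
χ = V − E + F = 143 − 286 + 143 = 0.
For a closed orientable surface χ = 2 − 2g, so g = (2 − (0))/2 = 1.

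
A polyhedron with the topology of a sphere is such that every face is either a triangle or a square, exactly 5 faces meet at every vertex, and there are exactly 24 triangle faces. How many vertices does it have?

16

Let x be the number of squares; then F = 24 + x.
Edge–face incidences: 2E = 3·24 + 4·x = 72 + 4x.
Every vertex has degree 5, so 5V = 2E.
Euler: V − E + F = 2 ⇒ (2E)/5 − E + (24 + x) = 2.
Multiply by 10: 2·(2E) − 5·(2E) + 10·(24 + x) = 20, i.e. 240 + 10x − 3·(72 + 4x) = 20.
Collecting terms: −2x + 24 = 20, so −2x = −4, so x = 2.
Then 2E = 72 + 4·2 = 80, so E = 40, V = 2E/5 = 16, F = 24 + 2 = 26.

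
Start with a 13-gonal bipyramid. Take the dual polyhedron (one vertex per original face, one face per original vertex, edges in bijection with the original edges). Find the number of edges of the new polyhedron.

39

The base solid has V = 15, E = 39, F = 26.
The dual swaps V and F and preserves E: V′ = F = 26, E′ = E = 39, F′ = V = 15.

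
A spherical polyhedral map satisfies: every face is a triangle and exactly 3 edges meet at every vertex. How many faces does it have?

Each face has 3 edges and each edge borders two faces, so 2E = 3F.
Each vertex has degree 3, so 3V = 2E and hence V = 3F/3.
Euler: V − E + F = 2 ⇒ (3F/3) − (3F/2) + F = 2.
Multiply by 6: (6 − 9 + 6)F = 12, i.e. 3F = 12.
So F = 4, E = 3·4/2 = 6, V = 3·4/3 = 4.

4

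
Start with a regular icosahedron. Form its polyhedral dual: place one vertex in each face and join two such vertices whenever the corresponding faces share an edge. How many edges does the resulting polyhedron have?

The base solid has V = 12, E = 30, F = 20.
The dual swaps V and F and preserves E: V′ = F = 20, E′ = E = 30, F′ = V = 12.

30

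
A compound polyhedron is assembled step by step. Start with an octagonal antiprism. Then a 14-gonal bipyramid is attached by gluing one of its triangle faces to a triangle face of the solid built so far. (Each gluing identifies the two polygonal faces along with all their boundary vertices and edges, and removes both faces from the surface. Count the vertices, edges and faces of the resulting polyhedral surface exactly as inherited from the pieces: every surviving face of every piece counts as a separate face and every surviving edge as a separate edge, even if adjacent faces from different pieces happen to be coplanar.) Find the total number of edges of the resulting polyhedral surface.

71

An octagonal antiprism: V=16, E=32, F=18.
Attach a 14-gonal bipyramid (V=16, E=42, F=28) along a 3-gon: merge 3 vertices and 3 edges, delete both glued faces → V=29, E=71, F=44.
Check: V − E + F = 29 − 71 + 44 = 2.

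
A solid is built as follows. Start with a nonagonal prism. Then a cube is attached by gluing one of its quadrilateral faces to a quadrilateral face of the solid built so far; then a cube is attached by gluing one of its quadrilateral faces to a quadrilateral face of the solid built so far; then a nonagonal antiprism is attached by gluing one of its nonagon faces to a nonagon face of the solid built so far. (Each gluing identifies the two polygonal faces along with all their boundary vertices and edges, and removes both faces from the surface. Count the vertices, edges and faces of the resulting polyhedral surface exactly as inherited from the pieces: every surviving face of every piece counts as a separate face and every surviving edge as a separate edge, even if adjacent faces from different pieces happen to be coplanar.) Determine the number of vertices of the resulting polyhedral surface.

35

A nonagonal prism: V=18, E=27, F=11.
Attach a cube (V=8, E=12, F=6) along a 4-gon: merge 4 vertices and 4 edges, delete both glued faces → V=22, E=35, F=15.
Attach a cube (V=8, E=12, F=6) along a 4-gon: merge 4 vertices and 4 edges, delete both glued faces → V=26, E=43, F=19.
Attach a nonagonal antiprism (V=18, E=36, F=20) along a 9-gon: merge 9 vertices and 9 edges, delete both glued faces → V=35, E=70, F=37.
Check: V − E + F = 35 − 70 + 37 = 2.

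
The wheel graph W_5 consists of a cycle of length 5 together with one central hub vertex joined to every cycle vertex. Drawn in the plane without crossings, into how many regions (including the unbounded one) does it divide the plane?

W_5 has V = 5 + 1 = 6 vertices and E = 2·5 = 10 edges.
By Euler's formula F = 2 − V + E = 2 − 6 + 10 = 6.

6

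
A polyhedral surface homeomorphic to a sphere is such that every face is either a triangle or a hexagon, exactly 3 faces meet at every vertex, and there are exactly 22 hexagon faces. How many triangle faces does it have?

4

Let x be the number of triangles; then F = 22 + x.
Edge–face incidences: 2E = 6·22 + 3·x = 132 + 3x.
Every vertex has degree 3, so 3V = 2E.
Euler: V − E + F = 2 ⇒ (2E)/3 − E + (22 + x) = 2.
Multiply by 6: 2·(2E) − 3·(2E) + 6·(22 + x) = 12, i.e. 132 + 6x − (132 + 3x) = 12.
Collecting terms: 3x = 12, so x = 4.
Then 2E = 132 + 3·4 = 144, so E = 72, V = 2E/3 = 48, F = 22 + 4 = 26.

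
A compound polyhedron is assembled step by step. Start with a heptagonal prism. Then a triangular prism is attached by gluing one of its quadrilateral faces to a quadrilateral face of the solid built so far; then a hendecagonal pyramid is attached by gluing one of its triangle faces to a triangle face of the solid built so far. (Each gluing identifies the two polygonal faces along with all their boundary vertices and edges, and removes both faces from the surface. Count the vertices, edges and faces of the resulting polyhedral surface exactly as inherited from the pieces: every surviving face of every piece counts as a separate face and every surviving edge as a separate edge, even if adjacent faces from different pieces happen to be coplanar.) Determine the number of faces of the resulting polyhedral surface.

22

A heptagonal prism: V=14, E=21, F=9.
Attach a triangular prism (V=6, E=9, F=5) along a 4-gon: merge 4 vertices and 4 edges, delete both glued faces → V=16, E=26, F=12.
Attach a hendecagonal pyramid (V=12, E=22, F=12) along a 3-gon: merge 3 vertices and 3 edges, delete both glued faces → V=25, E=45, F=22.
Check: V − E + F = 25 − 45 + 22 = 2.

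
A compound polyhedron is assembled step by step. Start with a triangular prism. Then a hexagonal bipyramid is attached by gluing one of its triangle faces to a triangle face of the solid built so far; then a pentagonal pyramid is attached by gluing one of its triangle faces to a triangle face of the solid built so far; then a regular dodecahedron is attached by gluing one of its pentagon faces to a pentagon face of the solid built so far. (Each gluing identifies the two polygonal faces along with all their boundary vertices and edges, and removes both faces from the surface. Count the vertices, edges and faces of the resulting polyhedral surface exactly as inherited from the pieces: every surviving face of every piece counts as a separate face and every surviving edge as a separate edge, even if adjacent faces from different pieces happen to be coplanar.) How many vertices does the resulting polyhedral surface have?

29

A triangular prism: V=6, E=9, F=5.
Attach a hexagonal bipyramid (V=8, E=18, F=12) along a 3-gon: merge 3 vertices and 3 edges, delete both glued faces → V=11, E=24, F=15.
Attach a pentagonal pyramid (V=6, E=10, F=6) along a 3-gon: merge 3 vertices and 3 edges, delete both glued faces → V=14, E=31, F=19.
Attach a regular dodecahedron (V=20, E=30, F=12) along a 5-gon: merge 5 vertices and 5 edges, delete both glued faces → V=29, E=56, F=29.
Check: V − E + F = 29 − 56 + 29 = 2.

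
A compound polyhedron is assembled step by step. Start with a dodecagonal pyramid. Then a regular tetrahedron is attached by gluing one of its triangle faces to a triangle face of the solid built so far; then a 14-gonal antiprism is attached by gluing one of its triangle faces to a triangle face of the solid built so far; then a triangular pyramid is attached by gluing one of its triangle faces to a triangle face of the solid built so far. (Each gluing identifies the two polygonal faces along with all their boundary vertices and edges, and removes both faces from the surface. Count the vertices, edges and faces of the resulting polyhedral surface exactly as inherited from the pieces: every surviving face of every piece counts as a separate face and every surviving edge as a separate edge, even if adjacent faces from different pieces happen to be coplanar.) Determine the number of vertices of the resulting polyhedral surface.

A dodecagonal pyramid: V=13, E=24, F=13.
Attach a regular tetrahedron (V=4, E=6, F=4) along a 3-gon: merge 3 vertices and 3 edges, delete both glued faces → V=14, E=27, F=15.
Attach a 14-gonal antiprism (V=28, E=56, F=30) along a 3-gon: merge 3 vertices and 3 edges, delete both glued faces → V=39, E=80, F=43.
Attach a triangular pyramid (V=4, E=6, F=4) along a 3-gon: merge 3 vertices and 3 edges, delete both glued faces → V=40, E=83, F=45.
Check: V − E + F = 40 − 83 + 45 = 2.

40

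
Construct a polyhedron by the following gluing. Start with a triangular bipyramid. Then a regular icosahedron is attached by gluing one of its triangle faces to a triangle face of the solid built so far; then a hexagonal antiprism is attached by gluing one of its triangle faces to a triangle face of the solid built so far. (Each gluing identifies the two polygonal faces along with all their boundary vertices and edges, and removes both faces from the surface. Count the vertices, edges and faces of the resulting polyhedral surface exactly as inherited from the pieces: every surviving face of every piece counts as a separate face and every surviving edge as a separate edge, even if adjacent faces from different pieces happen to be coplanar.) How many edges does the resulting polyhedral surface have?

A triangular bipyramid: V=5, E=9, F=6.
Attach a regular icosahedron (V=12, E=30, F=20) along a 3-gon: merge 3 vertices and 3 edges, delete both glued faces → V=14, E=36, F=24.
Attach a hexagonal antiprism (V=12, E=24, F=14) along a 3-gon: merge 3 vertices and 3 edges, delete both glued faces → V=23, E=57, F=36.
Check: V − E + F = 23 − 57 + 36 = 2.

57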